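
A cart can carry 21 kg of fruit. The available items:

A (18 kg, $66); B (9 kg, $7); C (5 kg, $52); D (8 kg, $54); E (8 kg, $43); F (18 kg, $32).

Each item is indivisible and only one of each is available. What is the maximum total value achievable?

Check high-value combinations within 21 kg:
- C+D+E: weight 5+8+8=21, value 52+54+43=149
- C+D: weight 5+8=13, value 52+54=106
- D+E: weight 8+8=16, value 54+43=97
Best: $149.

$149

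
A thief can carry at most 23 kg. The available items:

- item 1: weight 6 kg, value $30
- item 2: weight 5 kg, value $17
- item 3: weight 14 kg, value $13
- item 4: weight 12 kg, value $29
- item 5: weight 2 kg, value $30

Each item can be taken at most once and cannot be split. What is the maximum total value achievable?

Check high-value combinations within 23 kg:
- item 1+item 4+item 5: weight 6+12+2=20, value 30+29+30=89
- item 1+item 2+item 5: weight 6+5+2=13, value 30+17+30=77
- item 2+item 4+item 5: weight 5+12+2=19, value 17+29+30=76
- item 1+item 2+item 4: weight 6+5+12=23, value 30+17+29=76
Best: $89.

$89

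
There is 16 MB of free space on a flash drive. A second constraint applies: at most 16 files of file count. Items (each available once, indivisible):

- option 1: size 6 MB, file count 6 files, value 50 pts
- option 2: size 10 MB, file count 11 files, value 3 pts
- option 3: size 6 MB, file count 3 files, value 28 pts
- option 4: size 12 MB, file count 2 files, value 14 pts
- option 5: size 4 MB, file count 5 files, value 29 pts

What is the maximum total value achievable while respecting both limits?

107 pts

Feasible sets respecting both limits:
- option 1+option 3+option 5: size 16, file count 14, value 107
- option 1+option 5: size 10, file count 11, value 79
- option 1+option 3: size 12, file count 9, value 78
Best: 107 pts.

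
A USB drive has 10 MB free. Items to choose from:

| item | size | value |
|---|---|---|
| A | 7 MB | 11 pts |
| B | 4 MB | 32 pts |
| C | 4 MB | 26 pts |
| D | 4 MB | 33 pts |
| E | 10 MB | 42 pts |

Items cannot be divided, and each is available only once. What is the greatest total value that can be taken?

Check high-value combinations within 10 MB:
- B+D: size 4+4=8, value 32+33=65
- C+D: size 4+4=8, value 26+33=59
- B+C: size 4+4=8, value 32+26=58
- E: size 10, value 42
Best: 65 pts.

65 pts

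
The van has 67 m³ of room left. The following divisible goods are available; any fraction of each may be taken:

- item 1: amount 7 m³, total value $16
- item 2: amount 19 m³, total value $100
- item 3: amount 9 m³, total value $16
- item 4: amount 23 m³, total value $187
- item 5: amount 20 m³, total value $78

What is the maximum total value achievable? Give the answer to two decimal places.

Take in order of value per unit:
- item 4 (187/23 per unit): all 23 → value 187, running total 187.00
- item 2 (100/19 per unit): all 19 → value 100, running total 287.00
- item 5 (78/20 per unit): all 20 → value 78, running total 365.00
- item 1 (16/7 per unit): 5 of 7 → value 5×16/7 = 11.4286, running total 376.43
Total 376.43.

376.43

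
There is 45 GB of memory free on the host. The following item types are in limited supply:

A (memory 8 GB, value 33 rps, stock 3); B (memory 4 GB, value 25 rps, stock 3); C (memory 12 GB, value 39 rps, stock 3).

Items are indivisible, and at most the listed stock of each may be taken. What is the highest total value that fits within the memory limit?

Best selections within memory 45 and stock limits:
- 3×A + 2×B + 1×C: memory 44, value 188
- 1×A + 3×B + 2×C: memory 44, value 186
Best: 188 rps.

188 rps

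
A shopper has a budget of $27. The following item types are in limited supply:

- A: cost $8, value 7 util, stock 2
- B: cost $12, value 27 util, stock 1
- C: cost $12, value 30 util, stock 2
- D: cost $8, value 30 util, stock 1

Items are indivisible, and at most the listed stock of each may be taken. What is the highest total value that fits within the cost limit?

60 util

Top feasible selections:
- 1×C + 1×D: cost 20, value 60
- 2×C: cost 24, value 60
Best: 60 util.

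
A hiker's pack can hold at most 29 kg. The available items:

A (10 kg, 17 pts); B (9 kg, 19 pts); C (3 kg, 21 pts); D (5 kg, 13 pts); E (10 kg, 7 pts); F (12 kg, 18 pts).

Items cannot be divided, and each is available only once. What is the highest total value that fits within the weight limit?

Check high-value combinations within 29 kg:
- B+C+D+F: weight 9+3+5+12=29, value 19+21+13+18=71
- A+B+C+D: weight 10+9+3+5=27, value 17+19+21+13=70
- B+C+D+E: weight 9+3+5+10=27, value 19+21+13+7=60
- B+C+F: weight 9+3+12=24, value 19+21+18=58
- A+C+D+E: weight 10+3+5+10=28, value 17+21+13+7=58
Best: 71 pts.

71 pts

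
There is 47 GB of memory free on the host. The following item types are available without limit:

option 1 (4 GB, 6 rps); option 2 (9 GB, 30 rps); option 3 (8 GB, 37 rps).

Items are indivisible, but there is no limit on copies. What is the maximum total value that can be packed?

Best value-per-unit is option 3 at 37/8; filling with it alone gives 5×37 = 185.
Optimal mix: 1×option 1 + 5×option 3 → memory 44, value 191.

191 rps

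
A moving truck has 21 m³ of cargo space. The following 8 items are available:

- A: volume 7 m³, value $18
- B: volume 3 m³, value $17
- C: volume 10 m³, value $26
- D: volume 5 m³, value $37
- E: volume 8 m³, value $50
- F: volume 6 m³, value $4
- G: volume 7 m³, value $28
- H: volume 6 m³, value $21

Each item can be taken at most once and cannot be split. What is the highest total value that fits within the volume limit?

$115

Check high-value combinations within 21 m³:
- D+E+G: volume 5+8+7=20, value 37+50+28=115
- D+E+H: volume 5+8+6=19, value 37+50+21=108
- A+D+E: volume 7+5+8=20, value 18+37+50=105
Best: $115.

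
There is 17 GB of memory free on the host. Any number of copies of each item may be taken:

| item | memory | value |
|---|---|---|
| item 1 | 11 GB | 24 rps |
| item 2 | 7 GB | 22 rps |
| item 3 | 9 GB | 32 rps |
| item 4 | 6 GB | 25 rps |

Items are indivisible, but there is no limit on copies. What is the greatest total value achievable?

57 rps

Best value-per-unit is item 4 at 25/6; filling with it alone gives 2×25 = 50.
Optimal mix: 1×item 3 + 1×item 4 → memory 15, value 57.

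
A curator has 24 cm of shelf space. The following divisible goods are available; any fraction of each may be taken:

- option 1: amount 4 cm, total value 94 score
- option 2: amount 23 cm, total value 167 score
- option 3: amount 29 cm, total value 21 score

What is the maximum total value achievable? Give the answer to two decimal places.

Take in order of value per unit:
- option 1 (94/4 per unit): all 4 → value 94, running total 94.00
- option 2 (167/23 per unit): 20 of 23 → value 20×167/23 = 145.2174, running total 239.22
Total 239.22.

239.22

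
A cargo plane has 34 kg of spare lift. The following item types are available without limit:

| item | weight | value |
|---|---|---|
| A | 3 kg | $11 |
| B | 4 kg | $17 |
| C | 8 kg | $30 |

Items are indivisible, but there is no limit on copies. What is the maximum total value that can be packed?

$141

Best value-per-unit is B at 17/4; filling with it alone gives 8×17 = 136.
Optimal mix: 2×A + 7×B → weight 34, value 141.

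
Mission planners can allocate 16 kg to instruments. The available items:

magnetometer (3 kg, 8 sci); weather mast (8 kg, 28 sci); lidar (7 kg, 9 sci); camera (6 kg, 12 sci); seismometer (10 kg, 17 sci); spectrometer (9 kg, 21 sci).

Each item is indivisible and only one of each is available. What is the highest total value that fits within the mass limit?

Check high-value combinations within 16 kg:
- weather mast+camera: mass 8+6=14, value 28+12=40
- weather mast+lidar: mass 8+7=15, value 28+9=37
- magnetometer+weather mast: mass 3+8=11, value 8+28=36
- camera+spectrometer: mass 6+9=15, value 12+21=33
- lidar+spectrometer: mass 7+9=16, value 9+21=30
Best: 40 sci.

40 sci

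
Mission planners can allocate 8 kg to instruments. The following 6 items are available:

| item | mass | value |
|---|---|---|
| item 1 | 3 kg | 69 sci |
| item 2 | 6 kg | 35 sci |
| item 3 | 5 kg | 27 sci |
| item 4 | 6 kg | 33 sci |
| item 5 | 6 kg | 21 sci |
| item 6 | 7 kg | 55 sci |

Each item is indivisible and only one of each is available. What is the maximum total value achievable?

Check high-value combinations within 8 kg:
- item 1+item 3: mass 3+5=8, value 69+27=96
- item 1: mass 3, value 69
- item 6: mass 7, value 55
- item 2: mass 6, value 35
- item 4: mass 6, value 33
Best: 96 sci.

96 sci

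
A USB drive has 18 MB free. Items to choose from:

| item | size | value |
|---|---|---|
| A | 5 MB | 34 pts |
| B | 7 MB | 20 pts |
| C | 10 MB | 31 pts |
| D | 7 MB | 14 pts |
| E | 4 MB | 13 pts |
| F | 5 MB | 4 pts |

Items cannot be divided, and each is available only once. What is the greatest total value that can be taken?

67 pts

Check high-value combinations within 18 MB:
- A+B+E: size 5+7+4=16, value 34+20+13=67
- A+C: size 5+10=15, value 34+31=65
- A+D+E: size 5+7+4=16, value 34+14+13=61
- A+B+F: size 5+7+5=17, value 34+20+4=58
- A+B: size 5+7=12, value 34+20=54
Best: 67 pts.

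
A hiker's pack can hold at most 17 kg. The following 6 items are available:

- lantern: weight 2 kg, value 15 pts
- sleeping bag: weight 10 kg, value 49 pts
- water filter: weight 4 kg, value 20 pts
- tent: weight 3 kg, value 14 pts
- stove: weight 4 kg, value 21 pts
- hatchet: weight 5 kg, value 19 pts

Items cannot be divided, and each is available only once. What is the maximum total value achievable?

85 pts

Check high-value combinations within 17 kg:
- lantern+sleeping bag+stove: weight 2+10+4=16, value 15+49+21=85
- lantern+sleeping bag+water filter: weight 2+10+4=16, value 15+49+20=84
- sleeping bag+tent+stove: weight 10+3+4=17, value 49+14+21=84
Best: 85 pts.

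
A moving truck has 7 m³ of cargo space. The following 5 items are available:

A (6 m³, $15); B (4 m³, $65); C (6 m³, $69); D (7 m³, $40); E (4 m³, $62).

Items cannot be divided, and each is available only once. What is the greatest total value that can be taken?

Check high-value combinations within 7 m³:
- C: volume 6, value 69
- B: volume 4, value 65
- E: volume 4, value 62
- D: volume 7, value 40
- A: volume 6, value 15
Best: $69.

$69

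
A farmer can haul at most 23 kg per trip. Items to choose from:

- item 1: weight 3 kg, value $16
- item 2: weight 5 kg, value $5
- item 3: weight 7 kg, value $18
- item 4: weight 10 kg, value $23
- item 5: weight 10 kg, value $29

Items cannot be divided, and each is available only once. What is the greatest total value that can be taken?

$68

Check high-value combinations within 23 kg:
- item 1+item 4+item 5: weight 3+10+10=23, value 16+23+29=68
- item 1+item 3+item 5: weight 3+7+10=20, value 16+18+29=63
- item 1+item 3+item 4: weight 3+7+10=20, value 16+18+23=57
- item 4+item 5: weight 10+10=20, value 23+29=52
- item 2+item 3+item 5: weight 5+7+10=22, value 5+18+29=52
Best: $68.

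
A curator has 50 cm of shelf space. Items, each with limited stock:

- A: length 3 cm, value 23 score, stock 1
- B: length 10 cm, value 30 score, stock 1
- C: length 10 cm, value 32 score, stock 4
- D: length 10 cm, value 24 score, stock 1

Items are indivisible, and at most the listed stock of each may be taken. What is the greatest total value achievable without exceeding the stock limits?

Best selections within length 50 and stock limits:
- 1×B + 4×C: length 50, value 158
- 4×C + 1×D: length 50, value 152
Best: 158 score.

158 score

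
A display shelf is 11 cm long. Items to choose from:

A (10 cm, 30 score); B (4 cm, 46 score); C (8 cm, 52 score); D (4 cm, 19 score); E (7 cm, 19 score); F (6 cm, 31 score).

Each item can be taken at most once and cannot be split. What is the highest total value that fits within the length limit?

Check high-value combinations within 11 cm:
- B+F: length 4+6=10, value 46+31=77
- B+D: length 4+4=8, value 46+19=65
- B+E: length 4+7=11, value 46+19=65
- C: length 8, value 52
Best: 77 score.

77 score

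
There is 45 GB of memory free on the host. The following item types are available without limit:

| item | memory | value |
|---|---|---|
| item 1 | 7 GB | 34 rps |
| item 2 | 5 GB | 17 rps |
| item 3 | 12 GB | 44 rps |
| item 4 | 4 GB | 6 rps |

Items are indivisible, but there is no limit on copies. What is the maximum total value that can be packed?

204 rps

Best value-per-unit is item 1 at 34/7, and filling with it alone uses memory 6×7=42. No mix of the others beats 6×34 = 204.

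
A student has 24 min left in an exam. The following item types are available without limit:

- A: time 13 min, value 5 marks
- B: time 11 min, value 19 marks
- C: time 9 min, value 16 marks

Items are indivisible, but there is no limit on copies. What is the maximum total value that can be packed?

38 marks

Best value-per-unit is C at 16/9; filling with it alone gives 2×16 = 32.
Optimal mix: 2×B → time 22, value 38.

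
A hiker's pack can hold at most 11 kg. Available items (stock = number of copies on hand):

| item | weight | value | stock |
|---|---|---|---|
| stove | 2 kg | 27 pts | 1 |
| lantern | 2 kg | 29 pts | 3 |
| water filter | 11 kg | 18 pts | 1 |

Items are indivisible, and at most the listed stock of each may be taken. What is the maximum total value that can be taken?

Top feasible selections:
- 1×stove + 3×lantern: weight 8, value 114
- 3×lantern: weight 6, value 87
Best: 114 pts.

114 pts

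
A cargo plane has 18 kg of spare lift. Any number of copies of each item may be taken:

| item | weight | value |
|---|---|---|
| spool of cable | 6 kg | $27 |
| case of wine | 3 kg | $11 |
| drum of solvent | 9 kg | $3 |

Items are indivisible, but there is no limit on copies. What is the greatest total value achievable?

$81

Best value-per-unit is spool of cable at 27/6, and filling with it alone uses weight 3×6=18. No mix of the others beats 3×27 = 81.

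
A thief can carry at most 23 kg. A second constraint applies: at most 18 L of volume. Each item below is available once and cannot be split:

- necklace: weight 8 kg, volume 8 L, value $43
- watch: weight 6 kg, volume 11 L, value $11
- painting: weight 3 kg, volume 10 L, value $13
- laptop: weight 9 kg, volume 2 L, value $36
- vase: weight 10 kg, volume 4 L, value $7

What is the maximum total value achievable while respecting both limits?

Feasible sets respecting both limits:
- necklace+laptop: weight 17, volume 10, value 79
- necklace+painting: weight 11, volume 18, value 56
- painting+laptop+vase: weight 22, volume 16, value 56
- necklace+vase: weight 18, volume 12, value 50
Best: $79.

$79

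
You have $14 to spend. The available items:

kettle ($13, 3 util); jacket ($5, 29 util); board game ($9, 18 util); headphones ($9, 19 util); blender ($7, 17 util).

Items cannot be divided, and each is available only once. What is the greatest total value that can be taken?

48 util

Check high-value combinations within $14:
- jacket+headphones: cost 5+9=14, value 29+19=48
- jacket+board game: cost 5+9=14, value 29+18=47
- jacket+blender: cost 5+7=12, value 29+17=46
Best: 48 util.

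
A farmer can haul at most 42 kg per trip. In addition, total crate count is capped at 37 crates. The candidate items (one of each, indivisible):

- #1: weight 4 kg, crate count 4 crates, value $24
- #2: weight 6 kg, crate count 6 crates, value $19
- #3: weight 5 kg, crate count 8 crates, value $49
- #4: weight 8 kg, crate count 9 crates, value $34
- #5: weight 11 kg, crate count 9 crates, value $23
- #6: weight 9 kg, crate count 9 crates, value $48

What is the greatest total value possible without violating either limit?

$174

Feasible sets respecting both limits:
- #1+#2+#3+#4+#6: weight 32, crate count 36, value 174
- #1+#2+#3+#5+#6: weight 35, crate count 36, value 163
- #1+#3+#4+#6: weight 26, crate count 30, value 155
Best: $174.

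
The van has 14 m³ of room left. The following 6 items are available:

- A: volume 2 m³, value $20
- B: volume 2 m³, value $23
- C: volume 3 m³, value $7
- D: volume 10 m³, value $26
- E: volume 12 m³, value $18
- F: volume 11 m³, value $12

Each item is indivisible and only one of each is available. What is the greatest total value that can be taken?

$69

This is a 0/1 knapsack; check combinations near the capacity.
- A+B+D: volume 2+2+10=14, value 20+23+26=69
- A+B+C: volume 2+2+3=7, value 20+23+7=50
- B+D: volume 2+10=12, value 23+26=49
- A+D: volume 2+10=12, value 20+26=46
- A+B: volume 2+2=4, value 20+23=43
Best: $69.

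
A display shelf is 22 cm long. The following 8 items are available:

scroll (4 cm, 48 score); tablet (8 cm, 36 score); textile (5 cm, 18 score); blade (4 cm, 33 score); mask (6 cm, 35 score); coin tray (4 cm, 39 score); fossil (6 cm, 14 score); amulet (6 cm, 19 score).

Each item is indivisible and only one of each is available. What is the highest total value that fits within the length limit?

Check high-value combinations within 22 cm:
- scroll+tablet+mask+coin tray: length 4+8+6+4=22, value 48+36+35+39=158
- scroll+tablet+blade+coin tray: length 4+8+4+4=20, value 48+36+33+39=156
- scroll+blade+mask+coin tray: length 4+4+6+4=18, value 48+33+35+39=155
- scroll+tablet+blade+mask: length 4+8+4+6=22, value 48+36+33+35=152
- tablet+blade+mask+coin tray: length 8+4+6+4=22, value 36+33+35+39=143
Best: 158 score.

158 score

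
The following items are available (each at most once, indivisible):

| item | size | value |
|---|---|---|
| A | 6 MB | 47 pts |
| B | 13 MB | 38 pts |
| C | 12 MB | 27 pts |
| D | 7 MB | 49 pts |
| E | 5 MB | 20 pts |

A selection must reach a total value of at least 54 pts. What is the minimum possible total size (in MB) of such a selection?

11

Subsets with value ≥ 54, sorted by total size:
- A+E: size 11, value 67
- D+E: size 12, value 69
- A+D: size 13, value 96
- A+D+E: size 18, value 116
Minimum size: 11 MB.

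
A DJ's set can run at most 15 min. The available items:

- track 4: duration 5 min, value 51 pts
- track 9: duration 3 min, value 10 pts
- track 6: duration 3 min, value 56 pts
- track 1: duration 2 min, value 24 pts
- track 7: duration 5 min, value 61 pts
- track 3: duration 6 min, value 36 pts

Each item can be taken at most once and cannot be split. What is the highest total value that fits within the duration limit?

Check high-value combinations within 15 min:
- track 4+track 6+track 1+track 7: duration 5+3+2+5=15, value 51+56+24+61=192
- track 4+track 6+track 7: duration 5+3+5=13, value 51+56+61=168
- track 6+track 7+track 3: duration 3+5+6=14, value 56+61+36=153
Best: 192 pts.

192 pts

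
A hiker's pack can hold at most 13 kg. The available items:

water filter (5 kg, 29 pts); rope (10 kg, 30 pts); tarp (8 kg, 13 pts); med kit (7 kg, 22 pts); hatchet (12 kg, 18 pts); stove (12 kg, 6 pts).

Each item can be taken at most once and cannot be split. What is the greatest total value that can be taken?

51 pts

Check high-value combinations within 13 kg:
- water filter+med kit: weight 5+7=12, value 29+22=51
- water filter+tarp: weight 5+8=13, value 29+13=42
- rope: weight 10, value 30
Best: 51 pts.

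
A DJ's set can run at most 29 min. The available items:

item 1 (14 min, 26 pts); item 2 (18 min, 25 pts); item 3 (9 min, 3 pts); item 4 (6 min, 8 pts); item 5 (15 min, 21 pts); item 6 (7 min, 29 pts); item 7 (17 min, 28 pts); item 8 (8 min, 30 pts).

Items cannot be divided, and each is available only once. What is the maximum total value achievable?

Check high-value combinations within 29 min:
- item 1+item 6+item 8: duration 14+7+8=29, value 26+29+30=85
- item 4+item 6+item 8: duration 6+7+8=21, value 8+29+30=67
- item 1+item 4+item 8: duration 14+6+8=28, value 26+8+30=64
- item 1+item 4+item 6: duration 14+6+7=27, value 26+8+29=63
Best: 85 pts.

85 pts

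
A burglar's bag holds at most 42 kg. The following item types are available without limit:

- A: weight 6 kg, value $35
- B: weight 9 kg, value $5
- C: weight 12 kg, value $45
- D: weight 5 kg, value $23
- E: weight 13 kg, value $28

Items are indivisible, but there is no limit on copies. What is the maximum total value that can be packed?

$245

Best value-per-unit is A at 35/6, and filling with it alone uses weight 7×6=42. No mix of the others beats 7×35 = 245.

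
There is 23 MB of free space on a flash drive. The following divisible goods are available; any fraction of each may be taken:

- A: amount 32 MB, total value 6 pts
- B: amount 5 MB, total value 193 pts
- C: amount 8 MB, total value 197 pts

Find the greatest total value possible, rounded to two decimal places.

Take in order of value per unit:
- B (193/5 per unit): all 5 → value 193, running total 193.00
- C (197/8 per unit): all 8 → value 197, running total 390.00
- A (6/32 per unit): 10 of 32 → value 10×6/32 = 1.8750, running total 391.88
Total 391.88.

391.88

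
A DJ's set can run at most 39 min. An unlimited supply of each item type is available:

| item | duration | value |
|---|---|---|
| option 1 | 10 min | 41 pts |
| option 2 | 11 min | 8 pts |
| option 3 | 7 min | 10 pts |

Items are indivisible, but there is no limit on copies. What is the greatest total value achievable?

Best value-per-unit is option 1 at 41/10; filling with it alone gives 3×41 = 123.
Optimal mix: 3×option 1 + 1×option 3 → duration 37, value 133.

133 pts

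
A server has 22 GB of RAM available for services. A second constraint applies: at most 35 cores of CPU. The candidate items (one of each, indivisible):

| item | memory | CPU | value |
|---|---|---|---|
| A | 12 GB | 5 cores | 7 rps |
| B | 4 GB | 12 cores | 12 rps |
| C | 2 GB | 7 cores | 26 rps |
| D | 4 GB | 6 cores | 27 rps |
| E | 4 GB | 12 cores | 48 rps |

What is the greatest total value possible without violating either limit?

Feasible sets respecting both limits:
- A+C+D+E: memory 22, CPU 30, value 108
- C+D+E: memory 10, CPU 25, value 101
- B+D+E: memory 12, CPU 30, value 87
- B+C+E: memory 10, CPU 31, value 86
Best: 108 rps.

108 rps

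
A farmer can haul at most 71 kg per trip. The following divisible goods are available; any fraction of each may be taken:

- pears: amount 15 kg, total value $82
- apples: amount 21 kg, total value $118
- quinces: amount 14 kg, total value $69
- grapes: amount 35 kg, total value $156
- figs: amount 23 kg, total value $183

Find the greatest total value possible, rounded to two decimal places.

442.14

Take in order of value per unit:
- figs (183/23 per unit): all 23 → value 183, running total 183.00
- apples (118/21 per unit): all 21 → value 118, running total 301.00
- pears (82/15 per unit): all 15 → value 82, running total 383.00
- quinces (69/14 per unit): 12 of 14 → value 12×69/14 = 59.1429, running total 442.14
Total 442.14.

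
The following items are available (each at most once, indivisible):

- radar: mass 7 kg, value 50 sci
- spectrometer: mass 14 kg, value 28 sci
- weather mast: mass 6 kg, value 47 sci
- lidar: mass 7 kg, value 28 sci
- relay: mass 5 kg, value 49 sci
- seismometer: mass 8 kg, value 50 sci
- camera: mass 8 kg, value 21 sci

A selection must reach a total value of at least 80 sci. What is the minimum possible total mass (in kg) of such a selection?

Subsets with value ≥ 80, sorted by total mass:
- weather mast+relay: mass 11, value 96
- radar+relay: mass 12, value 99
Minimum mass: 11 kg.

11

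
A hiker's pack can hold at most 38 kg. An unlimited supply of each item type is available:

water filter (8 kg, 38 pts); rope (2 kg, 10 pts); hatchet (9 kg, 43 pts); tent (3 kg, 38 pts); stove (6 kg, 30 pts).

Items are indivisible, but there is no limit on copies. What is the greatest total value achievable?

Best value-per-unit is tent at 38/3; filling with it alone gives 12×38 = 456.
Optimal mix: 1×rope + 12×tent → weight 38, value 466.

466 pts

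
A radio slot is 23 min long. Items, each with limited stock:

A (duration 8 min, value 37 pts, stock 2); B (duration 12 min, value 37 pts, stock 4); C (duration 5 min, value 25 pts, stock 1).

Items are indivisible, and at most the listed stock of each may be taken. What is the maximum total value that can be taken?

Top feasible selections:
- 2×A + 1×C: duration 21, value 99
- 2×A: duration 16, value 74
Best: 99 pts.

99 pts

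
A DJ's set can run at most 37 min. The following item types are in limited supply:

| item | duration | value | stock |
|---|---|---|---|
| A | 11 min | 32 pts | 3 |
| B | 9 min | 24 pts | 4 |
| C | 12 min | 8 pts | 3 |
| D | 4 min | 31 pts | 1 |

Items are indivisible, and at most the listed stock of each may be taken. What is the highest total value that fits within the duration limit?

Top feasible selections:
- 3×A + 1×D: duration 37, value 127
- 2×A + 1×B + 1×D: duration 35, value 119
- 1×A + 2×B + 1×D: duration 33, value 111
- 3×B + 1×D: duration 31, value 103
Best: 127 pts.

127 pts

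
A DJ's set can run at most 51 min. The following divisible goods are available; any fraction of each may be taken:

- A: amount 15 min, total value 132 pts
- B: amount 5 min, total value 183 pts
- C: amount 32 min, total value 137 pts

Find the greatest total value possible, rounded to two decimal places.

Take in order of value per unit:
- B (183/5 per unit): all 5 → value 183, running total 183.00
- A (132/15 per unit): all 15 → value 132, running total 315.00
- C (137/32 per unit): 31 of 32 → value 31×137/32 = 132.7188, running total 447.72
Total 447.72.

447.72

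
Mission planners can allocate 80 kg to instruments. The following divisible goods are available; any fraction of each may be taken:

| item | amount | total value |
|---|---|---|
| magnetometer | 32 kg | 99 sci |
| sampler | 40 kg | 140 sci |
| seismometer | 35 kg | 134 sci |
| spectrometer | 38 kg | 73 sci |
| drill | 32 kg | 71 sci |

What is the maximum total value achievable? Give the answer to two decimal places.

Take in order of value per unit:
- seismometer (134/35 per unit): all 35 → value 134, running total 134.00
- sampler (140/40 per unit): all 40 → value 140, running total 274.00
- magnetometer (99/32 per unit): 5 of 32 → value 5×99/32 = 15.4688, running total 289.47
Total 289.47.

289.47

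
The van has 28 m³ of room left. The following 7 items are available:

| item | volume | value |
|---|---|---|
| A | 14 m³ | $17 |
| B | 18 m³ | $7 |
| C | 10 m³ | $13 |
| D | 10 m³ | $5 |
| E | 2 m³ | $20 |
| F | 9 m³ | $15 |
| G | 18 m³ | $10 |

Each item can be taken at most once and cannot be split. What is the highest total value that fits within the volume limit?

$52

Check high-value combinations within 28 m³:
- A+E+F: volume 14+2+9=25, value 17+20+15=52
- A+C+E: volume 14+10+2=26, value 17+13+20=50
- C+E+F: volume 10+2+9=21, value 13+20+15=48
- A+D+E: volume 14+10+2=26, value 17+5+20=42
- D+E+F: volume 10+2+9=21, value 5+20+15=40
Best: $52.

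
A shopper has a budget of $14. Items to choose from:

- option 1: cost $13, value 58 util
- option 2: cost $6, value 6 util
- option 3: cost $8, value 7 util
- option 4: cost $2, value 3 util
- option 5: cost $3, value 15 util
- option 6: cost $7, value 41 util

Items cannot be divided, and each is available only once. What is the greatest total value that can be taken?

59 util

Check high-value combinations within $14:
- option 4+option 5+option 6: cost 2+3+7=12, value 3+15+41=59
- option 1: cost 13, value 58
- option 5+option 6: cost 3+7=10, value 15+41=56
- option 2+option 6: cost 6+7=13, value 6+41=47
- option 4+option 6: cost 2+7=9, value 3+41=44
Best: 59 util.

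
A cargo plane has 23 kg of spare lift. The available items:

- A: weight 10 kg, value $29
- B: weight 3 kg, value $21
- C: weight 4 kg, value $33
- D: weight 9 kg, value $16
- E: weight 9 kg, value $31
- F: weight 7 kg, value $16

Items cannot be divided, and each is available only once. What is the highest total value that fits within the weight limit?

$101

Check high-value combinations within 23 kg:
- B+C+E+F: weight 3+4+9+7=23, value 21+33+31+16=101
- A+C+E: weight 10+4+9=23, value 29+33+31=93
- B+C+D+F: weight 3+4+9+7=23, value 21+33+16+16=86
- B+C+E: weight 3+4+9=16, value 21+33+31=85
- A+B+C: weight 10+3+4=17, value 29+21+33=83
Best: $101.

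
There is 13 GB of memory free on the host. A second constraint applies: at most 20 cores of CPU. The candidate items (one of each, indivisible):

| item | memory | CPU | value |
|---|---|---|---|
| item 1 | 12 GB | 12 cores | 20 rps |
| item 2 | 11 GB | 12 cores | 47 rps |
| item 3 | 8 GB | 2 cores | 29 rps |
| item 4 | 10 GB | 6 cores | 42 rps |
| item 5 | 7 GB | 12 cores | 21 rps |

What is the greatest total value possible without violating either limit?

47 rps

Feasible sets respecting both limits:
- item 2: memory 11, CPU 12, value 47
- item 4: memory 10, CPU 6, value 42
- item 3: memory 8, CPU 2, value 29
- item 5: memory 7, CPU 12, value 21
Best: 47 rps.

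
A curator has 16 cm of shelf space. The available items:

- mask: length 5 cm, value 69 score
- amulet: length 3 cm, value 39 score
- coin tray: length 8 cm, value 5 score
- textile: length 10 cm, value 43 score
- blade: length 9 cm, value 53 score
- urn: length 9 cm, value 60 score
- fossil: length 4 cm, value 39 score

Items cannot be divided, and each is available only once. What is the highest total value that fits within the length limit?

147 score

Check high-value combinations within 16 cm:
- mask+amulet+fossil: length 5+3+4=12, value 69+39+39=147
- amulet+urn+fossil: length 3+9+4=16, value 39+60+39=138
- amulet+blade+fossil: length 3+9+4=16, value 39+53+39=131
- mask+urn: length 5+9=14, value 69+60=129
Best: 147 score.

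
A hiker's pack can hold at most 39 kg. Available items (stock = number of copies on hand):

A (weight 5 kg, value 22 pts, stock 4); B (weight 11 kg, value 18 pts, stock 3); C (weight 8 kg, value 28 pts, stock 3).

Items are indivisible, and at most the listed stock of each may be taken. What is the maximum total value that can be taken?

Top feasible selections:
- 3×A + 3×C: weight 39, value 150
- 4×A + 2×C: weight 36, value 144
- 4×A + 1×B + 1×C: weight 39, value 134
Best: 150 pts.

150 pts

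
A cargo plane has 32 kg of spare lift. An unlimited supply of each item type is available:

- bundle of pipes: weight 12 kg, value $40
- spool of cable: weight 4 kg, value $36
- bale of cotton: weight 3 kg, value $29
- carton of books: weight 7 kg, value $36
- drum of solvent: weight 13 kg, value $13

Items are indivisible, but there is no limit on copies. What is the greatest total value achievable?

$304

Best value-per-unit is bale of cotton at 29/3; filling with it alone gives 10×29 = 290.
Optimal mix: 2×spool of cable + 8×bale of cotton → weight 32, value 304.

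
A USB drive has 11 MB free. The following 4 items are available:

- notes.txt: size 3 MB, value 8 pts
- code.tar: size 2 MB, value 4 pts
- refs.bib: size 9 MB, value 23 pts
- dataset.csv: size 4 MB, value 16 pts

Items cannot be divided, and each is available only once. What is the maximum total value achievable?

28 pts

This is a 0/1 knapsack; check combinations near the capacity.
- notes.txt+code.tar+dataset.csv: size 3+2+4=9, value 8+4+16=28
- code.tar+refs.bib: size 2+9=11, value 4+23=27
- notes.txt+dataset.csv: size 3+4=7, value 8+16=24
- refs.bib: size 9, value 23
Best: 28 pts.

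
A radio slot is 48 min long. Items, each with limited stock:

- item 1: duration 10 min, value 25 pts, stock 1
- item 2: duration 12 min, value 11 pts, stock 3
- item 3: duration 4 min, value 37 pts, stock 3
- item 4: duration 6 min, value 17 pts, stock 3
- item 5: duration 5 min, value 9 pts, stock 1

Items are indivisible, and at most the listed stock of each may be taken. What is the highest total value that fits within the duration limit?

Best selections within duration 48 and stock limits:
- 1×item 1 + 3×item 3 + 3×item 4 + 1×item 5: duration 45, value 196
- 1×item 1 + 3×item 3 + 3×item 4: duration 40, value 187
Best: 196 pts.

196 pts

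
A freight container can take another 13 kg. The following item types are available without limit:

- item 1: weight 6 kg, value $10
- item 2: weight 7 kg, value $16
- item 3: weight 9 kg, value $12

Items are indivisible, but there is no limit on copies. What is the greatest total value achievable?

$26

Best value-per-unit is item 2 at 16/7; filling with it alone gives 1×16 = 16.
Optimal mix: 1×item 1 + 1×item 2 → weight 13, value 26.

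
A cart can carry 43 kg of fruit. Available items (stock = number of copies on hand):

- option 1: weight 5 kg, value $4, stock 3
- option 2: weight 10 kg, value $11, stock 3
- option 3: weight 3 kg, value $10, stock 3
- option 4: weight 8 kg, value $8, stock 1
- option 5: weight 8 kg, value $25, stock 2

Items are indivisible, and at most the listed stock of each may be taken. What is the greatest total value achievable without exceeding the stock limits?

Best selections within weight 43 and stock limits:
- 1×option 2 + 3×option 3 + 1×option 4 + 2×option 5: weight 43, value 99
- 2×option 1 + 3×option 3 + 1×option 4 + 2×option 5: weight 43, value 96
Best: $99.

$99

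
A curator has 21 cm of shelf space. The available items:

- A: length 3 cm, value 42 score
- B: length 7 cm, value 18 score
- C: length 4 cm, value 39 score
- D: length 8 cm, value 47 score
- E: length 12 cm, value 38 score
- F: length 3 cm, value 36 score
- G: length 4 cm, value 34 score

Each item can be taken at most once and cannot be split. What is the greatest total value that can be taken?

Check high-value combinations within 21 cm:
- A+B+C+F+G: length 3+7+4+3+4=21, value 42+18+39+36+34=169
- A+C+D+F: length 3+4+8+3=18, value 42+39+47+36=164
- A+C+D+G: length 3+4+8+4=19, value 42+39+47+34=162
Best: 169 score.

169 score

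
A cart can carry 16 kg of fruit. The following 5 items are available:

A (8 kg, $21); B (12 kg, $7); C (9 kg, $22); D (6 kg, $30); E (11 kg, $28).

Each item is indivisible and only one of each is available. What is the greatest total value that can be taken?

Check high-value combinations within 16 kg:
- C+D: weight 9+6=15, value 22+30=52
- A+D: weight 8+6=14, value 21+30=51
- D: weight 6, value 30
Best: $52.

$52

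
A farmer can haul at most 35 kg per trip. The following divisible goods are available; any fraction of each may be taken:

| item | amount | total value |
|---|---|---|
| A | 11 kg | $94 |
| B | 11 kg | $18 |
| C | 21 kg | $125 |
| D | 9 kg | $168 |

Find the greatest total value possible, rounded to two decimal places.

351.29

Take in order of value per unit:
- D (168/9 per unit): all 9 → value 168, running total 168.00
- A (94/11 per unit): all 11 → value 94, running total 262.00
- C (125/21 per unit): 15 of 21 → value 15×125/21 = 89.2857, running total 351.29
Total 351.29.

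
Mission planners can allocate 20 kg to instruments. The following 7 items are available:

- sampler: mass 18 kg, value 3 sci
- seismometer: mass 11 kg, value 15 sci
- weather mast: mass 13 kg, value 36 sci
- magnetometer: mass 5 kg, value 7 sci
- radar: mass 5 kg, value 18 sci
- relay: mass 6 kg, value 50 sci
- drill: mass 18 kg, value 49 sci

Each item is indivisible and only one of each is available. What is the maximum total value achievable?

86 sci

Check high-value combinations within 20 kg:
- weather mast+relay: mass 13+6=19, value 36+50=86
- magnetometer+radar+relay: mass 5+5+6=16, value 7+18+50=75
- radar+relay: mass 5+6=11, value 18+50=68
- seismometer+relay: mass 11+6=17, value 15+50=65
Best: 86 sci.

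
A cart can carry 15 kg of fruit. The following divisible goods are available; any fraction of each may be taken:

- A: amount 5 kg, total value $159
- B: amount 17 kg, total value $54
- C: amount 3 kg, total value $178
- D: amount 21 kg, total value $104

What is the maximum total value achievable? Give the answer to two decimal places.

371.67

Take in order of value per unit:
- C (178/3 per unit): all 3 → value 178, running total 178.00
- A (159/5 per unit): all 5 → value 159, running total 337.00
- D (104/21 per unit): 7 of 21 → value 7×104/21 = 34.6667, running total 371.67
Total 371.67.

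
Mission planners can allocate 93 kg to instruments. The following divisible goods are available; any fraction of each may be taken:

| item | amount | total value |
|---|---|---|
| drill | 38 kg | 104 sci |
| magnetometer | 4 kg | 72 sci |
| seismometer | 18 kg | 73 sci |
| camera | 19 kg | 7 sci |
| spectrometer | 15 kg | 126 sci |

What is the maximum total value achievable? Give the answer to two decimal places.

381.63

Take in order of value per unit:
- magnetometer (72/4 per unit): all 4 → value 72, running total 72.00
- spectrometer (126/15 per unit): all 15 → value 126, running total 198.00
- seismometer (73/18 per unit): all 18 → value 73, running total 271.00
- drill (104/38 per unit): all 38 → value 104, running total 375.00
- camera (7/19 per unit): 18 of 19 → value 18×7/19 = 6.6316, running total 381.63
Total 381.63.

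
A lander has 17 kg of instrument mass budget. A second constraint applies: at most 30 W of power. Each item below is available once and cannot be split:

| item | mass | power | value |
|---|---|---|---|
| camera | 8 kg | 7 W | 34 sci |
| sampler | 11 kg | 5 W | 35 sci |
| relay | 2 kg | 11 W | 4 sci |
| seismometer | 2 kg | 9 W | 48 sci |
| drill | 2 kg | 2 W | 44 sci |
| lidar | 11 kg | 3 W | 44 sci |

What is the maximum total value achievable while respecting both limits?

Feasible sets respecting both limits:
- relay+seismometer+drill+lidar: mass 17, power 25, value 140
- seismometer+drill+lidar: mass 15, power 14, value 136
- sampler+relay+seismometer+drill: mass 17, power 27, value 131
Best: 140 sci.

140 sci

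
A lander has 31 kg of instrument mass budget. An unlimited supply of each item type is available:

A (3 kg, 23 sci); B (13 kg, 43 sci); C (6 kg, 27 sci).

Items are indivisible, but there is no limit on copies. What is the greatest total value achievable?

230 sci

Best value-per-unit is A at 23/3, and filling with it alone uses mass 10×3=30. No mix of the others beats 10×23 = 230.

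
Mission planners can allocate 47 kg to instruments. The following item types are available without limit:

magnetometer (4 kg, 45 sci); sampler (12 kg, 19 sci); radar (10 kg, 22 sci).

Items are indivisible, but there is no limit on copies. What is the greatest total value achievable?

Best value-per-unit is magnetometer at 45/4, and filling with it alone uses mass 11×4=44. No mix of the others beats 11×45 = 495.

495 sci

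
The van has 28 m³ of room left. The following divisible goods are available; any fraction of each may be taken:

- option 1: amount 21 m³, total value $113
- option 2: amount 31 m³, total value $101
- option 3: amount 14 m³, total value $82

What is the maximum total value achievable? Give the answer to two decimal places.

157.33

Take in order of value per unit:
- option 3 (82/14 per unit): all 14 → value 82, running total 82.00
- option 1 (113/21 per unit): 14 of 21 → value 14×113/21 = 75.3333, running total 157.33
Total 157.33.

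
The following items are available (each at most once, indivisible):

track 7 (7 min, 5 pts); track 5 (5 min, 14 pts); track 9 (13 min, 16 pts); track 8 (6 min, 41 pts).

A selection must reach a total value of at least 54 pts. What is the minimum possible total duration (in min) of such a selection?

11

Subsets with value ≥ 54, sorted by total duration:
- track 5+track 8: duration 11, value 55
- track 7+track 5+track 8: duration 18, value 60
- track 9+track 8: duration 19, value 57
- track 5+track 9+track 8: duration 24, value 71
Minimum duration: 11 min.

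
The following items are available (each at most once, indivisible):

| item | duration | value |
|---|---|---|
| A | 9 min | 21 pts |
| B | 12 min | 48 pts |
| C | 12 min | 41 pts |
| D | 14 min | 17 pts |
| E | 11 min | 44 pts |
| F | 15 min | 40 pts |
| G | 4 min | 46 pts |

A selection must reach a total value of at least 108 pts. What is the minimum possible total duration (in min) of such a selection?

Subsets with value ≥ 108, sorted by total duration:
- A+E+G: duration 24, value 111
- A+B+G: duration 25, value 115
- A+C+G: duration 25, value 108
- B+E+G: duration 27, value 138
Minimum duration: 24 min.

24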